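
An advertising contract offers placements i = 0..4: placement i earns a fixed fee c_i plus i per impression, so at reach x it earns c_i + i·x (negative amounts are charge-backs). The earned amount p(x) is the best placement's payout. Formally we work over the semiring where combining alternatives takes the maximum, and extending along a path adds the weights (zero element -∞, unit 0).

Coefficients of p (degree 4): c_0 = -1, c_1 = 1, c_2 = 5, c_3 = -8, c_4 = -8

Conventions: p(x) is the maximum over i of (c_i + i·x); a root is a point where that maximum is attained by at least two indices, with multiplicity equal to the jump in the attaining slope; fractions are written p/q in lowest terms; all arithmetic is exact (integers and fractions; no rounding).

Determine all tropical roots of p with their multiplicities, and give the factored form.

hull edge (i=0, c=-1) to (i=2, c=5): slope 3, span 2
hull edge (i=2, c=5) to (i=4, c=-8): slope -13/2, span 2
Factored form: p(x) = -8 ⊗ (x ⊕ (-3)) ⊗ (x ⊕ (-3)) ⊗ (x ⊕ 13/2) ⊗ (x ⊕ 13/2)
Answer: roots = -3 (mult 2), 13/2 (mult 2)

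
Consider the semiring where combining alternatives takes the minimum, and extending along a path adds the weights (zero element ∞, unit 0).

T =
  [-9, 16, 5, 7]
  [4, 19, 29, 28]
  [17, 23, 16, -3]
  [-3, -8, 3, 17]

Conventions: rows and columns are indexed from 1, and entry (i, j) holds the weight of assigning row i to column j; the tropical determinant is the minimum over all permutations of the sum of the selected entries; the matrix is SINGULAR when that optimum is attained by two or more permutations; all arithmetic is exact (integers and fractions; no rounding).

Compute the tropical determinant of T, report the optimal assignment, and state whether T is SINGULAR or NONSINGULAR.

σ = (1, 2, 3, 4): (-9) + 19 + 16 + 17 = 43
σ = (1, 2, 4, 3): (-9) + 19 + (-3) + 3 = 10
σ = (1, 3, 2, 4): (-9) + 29 + 23 + 17 = 60
σ = (1, 3, 4, 2): (-9) + 29 + (-3) + (-8) = 9
σ = (1, 4, 2, 3): (-9) + 28 + 23 + 3 = 45
σ = (1, 4, 3, 2): (-9) + 28 + 16 + (-8) = 27
σ = (2, 1, 3, 4): 16 + 4 + 16 + 17 = 53
σ = (2, 1, 4, 3): 16 + 4 + (-3) + 3 = 20
σ = (2, 3, 1, 4): 16 + 29 + 17 + 17 = 79
σ = (2, 3, 4, 1): 16 + 29 + (-3) + (-3) = 39
σ = (2, 4, 1, 3): 16 + 28 + 17 + 3 = 64
σ = (2, 4, 3, 1): 16 + 28 + 16 + (-3) = 57
σ = (3, 1, 2, 4): 5 + 4 + 23 + 17 = 49
σ = (3, 1, 4, 2): 5 + 4 + (-3) + (-8) = -2
σ = (3, 2, 1, 4): 5 + 19 + 17 + 17 = 58
σ = (3, 2, 4, 1): 5 + 19 + (-3) + (-3) = 18
σ = (3, 4, 1, 2): 5 + 28 + 17 + (-8) = 42
σ = (3, 4, 2, 1): 5 + 28 + 23 + (-3) = 53
σ = (4, 1, 2, 3): 7 + 4 + 23 + 3 = 37
σ = (4, 1, 3, 2): 7 + 4 + 16 + (-8) = 19
σ = (4, 2, 1, 3): 7 + 19 + 17 + 3 = 46
σ = (4, 2, 3, 1): 7 + 19 + 16 + (-3) = 39
σ = (4, 3, 1, 2): 7 + 29 + 17 + (-8) = 45
σ = (4, 3, 2, 1): 7 + 29 + 23 + (-3) = 56
Optimal value attained by: σ = (3, 1, 4, 2).
Answer: det⊕(T) = -2; verdict: NONSINGULAR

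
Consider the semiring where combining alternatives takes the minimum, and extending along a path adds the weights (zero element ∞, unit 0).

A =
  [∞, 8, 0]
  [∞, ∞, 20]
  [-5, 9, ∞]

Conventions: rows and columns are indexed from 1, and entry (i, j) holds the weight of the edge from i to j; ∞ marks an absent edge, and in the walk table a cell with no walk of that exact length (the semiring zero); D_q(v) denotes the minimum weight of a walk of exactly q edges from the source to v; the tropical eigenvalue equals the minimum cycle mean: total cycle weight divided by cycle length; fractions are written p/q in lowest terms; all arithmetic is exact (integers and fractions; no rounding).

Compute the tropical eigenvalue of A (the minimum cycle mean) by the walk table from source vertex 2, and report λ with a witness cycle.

q=0: [∞, 0, ∞]
q=1: [∞, ∞, 20]
q=2: [15, 29, ∞]
q=3: [∞, 23, 15]
Optimal cycle mean attained by: cycle 1->3->1, total 0 + (-5), length 2.
Answer: λ = -5/2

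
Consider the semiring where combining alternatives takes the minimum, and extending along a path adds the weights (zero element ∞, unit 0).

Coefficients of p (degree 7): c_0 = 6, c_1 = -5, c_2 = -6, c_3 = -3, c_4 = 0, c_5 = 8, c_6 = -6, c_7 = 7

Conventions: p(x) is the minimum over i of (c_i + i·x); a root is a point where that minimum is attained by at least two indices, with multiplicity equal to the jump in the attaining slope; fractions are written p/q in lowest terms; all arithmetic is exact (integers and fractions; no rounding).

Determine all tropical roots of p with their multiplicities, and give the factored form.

hull edge (i=0, c=6) to (i=1, c=-5): slope -11, span 1
hull edge (i=1, c=-5) to (i=2, c=-6): slope -1, span 1
hull edge (i=2, c=-6) to (i=6, c=-6): slope 0, span 4
hull edge (i=6, c=-6) to (i=7, c=7): slope 13, span 1
Factored form: p(x) = 7 ⊗ (x ⊕ (-13)) ⊗ (x ⊕ 0) ⊗ (x ⊕ 0) ⊗ (x ⊕ 0) ⊗ (x ⊕ 0) ⊗ (x ⊕ 1) ⊗ (x ⊕ 11)
Answer: roots = -13 (mult 1), 0 (mult 4), 1 (mult 1), 11 (mult 1)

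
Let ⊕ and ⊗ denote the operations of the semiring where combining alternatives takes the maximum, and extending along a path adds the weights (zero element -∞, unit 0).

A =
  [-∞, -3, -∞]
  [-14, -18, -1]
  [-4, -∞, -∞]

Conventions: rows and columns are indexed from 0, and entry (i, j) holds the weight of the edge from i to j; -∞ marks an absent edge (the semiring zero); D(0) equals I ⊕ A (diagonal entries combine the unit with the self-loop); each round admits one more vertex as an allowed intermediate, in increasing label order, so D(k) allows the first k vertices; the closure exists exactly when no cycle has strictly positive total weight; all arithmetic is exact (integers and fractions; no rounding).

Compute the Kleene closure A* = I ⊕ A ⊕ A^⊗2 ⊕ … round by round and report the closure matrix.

D(0):
  [0, -3, -∞]
  [-14, 0, -1]
  [-4, -∞, 0]
D(1):
  [0, -3, -∞]
  [-14, 0, -1]
  [-4, -7, 0]
D(2):
  [0, -3, -4]
  [-14, 0, -1]
  [-4, -7, 0]
D(3):
  [0, -3, -4]
  [-5, 0, -1]
  [-4, -7, 0]
Answer: A* = [[0, -3, -4], [-5, 0, -1], [-4, -7, 0]]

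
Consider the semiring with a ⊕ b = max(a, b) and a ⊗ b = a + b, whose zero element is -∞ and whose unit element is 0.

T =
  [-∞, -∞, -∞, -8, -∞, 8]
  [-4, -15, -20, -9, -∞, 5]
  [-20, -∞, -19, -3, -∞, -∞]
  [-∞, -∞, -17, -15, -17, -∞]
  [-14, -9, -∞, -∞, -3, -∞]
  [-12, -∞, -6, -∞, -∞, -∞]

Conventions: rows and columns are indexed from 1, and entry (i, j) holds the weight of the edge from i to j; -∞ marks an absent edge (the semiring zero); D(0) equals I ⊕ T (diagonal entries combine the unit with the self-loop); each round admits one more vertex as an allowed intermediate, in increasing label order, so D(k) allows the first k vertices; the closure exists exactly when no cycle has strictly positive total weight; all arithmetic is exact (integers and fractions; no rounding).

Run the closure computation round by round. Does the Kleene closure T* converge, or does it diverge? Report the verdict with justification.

D(0):
  [0, -∞, -∞, -8, -∞, 8]
  [-4, 0, -20, -9, -∞, 5]
  [-20, -∞, 0, -3, -∞, -∞]
  [-∞, -∞, -17, 0, -17, -∞]
  [-14, -9, -∞, -∞, 0, -∞]
  [-12, -∞, -6, -∞, -∞, 0]
D(1):
  [0, -∞, -∞, -8, -∞, 8]
  [-4, 0, -20, -9, -∞, 5]
  [-20, -∞, 0, -3, -∞, -12]
  [-∞, -∞, -17, 0, -17, -∞]
  [-14, -9, -∞, -22, 0, -6]
  [-12, -∞, -6, -20, -∞, 0]
D(2):
  [0, -∞, -∞, -8, -∞, 8]
  [-4, 0, -20, -9, -∞, 5]
  [-20, -∞, 0, -3, -∞, -12]
  [-∞, -∞, -17, 0, -17, -∞]
  [-13, -9, -29, -18, 0, -4]
  [-12, -∞, -6, -20, -∞, 0]
D(3):
  [0, -∞, -∞, -8, -∞, 8]
  [-4, 0, -20, -9, -∞, 5]
  [-20, -∞, 0, -3, -∞, -12]
  [-37, -∞, -17, 0, -17, -29]
  [-13, -9, -29, -18, 0, -4]
  [-12, -∞, -6, -9, -∞, 0]
D(4):
  [0, -∞, -25, -8, -25, 8]
  [-4, 0, -20, -9, -26, 5]
  [-20, -∞, 0, -3, -20, -12]
  [-37, -∞, -17, 0, -17, -29]
  [-13, -9, -29, -18, 0, -4]
  [-12, -∞, -6, -9, -26, 0]
D(5):
  [0, -34, -25, -8, -25, 8]
  [-4, 0, -20, -9, -26, 5]
  [-20, -29, 0, -3, -20, -12]
  [-30, -26, -17, 0, -17, -21]
  [-13, -9, -29, -18, 0, -4]
  [-12, -35, -6, -9, -26, 0]
D(6):
  [0, -27, 2, -1, -18, 8]
  [-4, 0, -1, -4, -21, 5]
  [-20, -29, 0, -3, -20, -12]
  [-30, -26, -17, 0, -17, -21]
  [-13, -9, -10, -13, 0, -4]
  [-12, -35, -6, -9, -26, 0]
Key observation: every diagonal entry stays at the unit through all rounds, so no improving cycle exists.
Answer: CONVERGES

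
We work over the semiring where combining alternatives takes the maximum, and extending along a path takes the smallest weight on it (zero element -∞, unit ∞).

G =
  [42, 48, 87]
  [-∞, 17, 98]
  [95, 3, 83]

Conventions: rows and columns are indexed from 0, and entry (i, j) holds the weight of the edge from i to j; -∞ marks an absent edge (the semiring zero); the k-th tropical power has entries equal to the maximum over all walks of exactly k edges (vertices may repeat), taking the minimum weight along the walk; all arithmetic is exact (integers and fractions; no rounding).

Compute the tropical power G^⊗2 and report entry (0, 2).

G^⊗2:
  [87, 42, 83]
  [95, 17, 83]
  [83, 48, 87]
Key observation: the optimum is the walk 0->2->2, with weight 87 min 83 = 83.
Optimal value attained by: walk 0->2->2.
Answer: (G^⊗2)[0][2] = 83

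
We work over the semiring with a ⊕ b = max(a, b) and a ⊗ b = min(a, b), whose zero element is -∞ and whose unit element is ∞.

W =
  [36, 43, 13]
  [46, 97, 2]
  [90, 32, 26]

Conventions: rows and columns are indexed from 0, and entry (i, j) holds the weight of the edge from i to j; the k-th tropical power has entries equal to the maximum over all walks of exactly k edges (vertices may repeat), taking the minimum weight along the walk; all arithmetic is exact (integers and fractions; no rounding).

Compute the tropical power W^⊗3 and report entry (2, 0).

W^⊗2:
  [43, 43, 13]
  [46, 97, 13]
  [36, 43, 26]
W^⊗3:
  [43, 43, 13]
  [46, 97, 13]
  [43, 43, 26]
Key observation: the optimum is the walk 2->0->1->0, with weight 90 min 43 min 46 = 43.
Optimal value attained by: walk 2->0->1->0.
Answer: (W^⊗3)[2][0] = 43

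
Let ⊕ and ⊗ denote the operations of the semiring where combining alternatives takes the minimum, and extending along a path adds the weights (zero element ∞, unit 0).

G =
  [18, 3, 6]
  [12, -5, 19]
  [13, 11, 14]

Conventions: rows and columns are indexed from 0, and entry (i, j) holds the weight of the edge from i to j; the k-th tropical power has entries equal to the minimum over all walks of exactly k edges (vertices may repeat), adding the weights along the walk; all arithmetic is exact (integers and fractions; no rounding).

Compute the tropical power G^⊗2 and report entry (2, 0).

G^⊗2:
  [15, -2, 20]
  [7, -10, 14]
  [23, 6, 19]
Key observation: the optimum is the walk 2->1->0, with weight 11 + 12 = 23.
Optimal value attained by: walk 2->1->0.
Answer: (G^⊗2)[2][0] = 23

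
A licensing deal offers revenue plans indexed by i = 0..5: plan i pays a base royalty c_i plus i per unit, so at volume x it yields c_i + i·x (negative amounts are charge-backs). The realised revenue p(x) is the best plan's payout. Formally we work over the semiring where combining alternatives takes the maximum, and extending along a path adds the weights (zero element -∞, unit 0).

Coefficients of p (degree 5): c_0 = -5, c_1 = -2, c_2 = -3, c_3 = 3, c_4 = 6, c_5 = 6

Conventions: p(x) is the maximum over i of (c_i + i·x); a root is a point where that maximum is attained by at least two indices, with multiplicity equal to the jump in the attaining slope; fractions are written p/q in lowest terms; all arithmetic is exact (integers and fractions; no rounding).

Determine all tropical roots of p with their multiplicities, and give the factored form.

hull edge (i=0, c=-5) to (i=1, c=-2): slope 3, span 1
hull edge (i=1, c=-2) to (i=4, c=6): slope 8/3, span 3
hull edge (i=4, c=6) to (i=5, c=6): slope 0, span 1
Factored form: p(x) = 6 ⊗ (x ⊕ (-3)) ⊗ (x ⊕ (-8/3)) ⊗ (x ⊕ (-8/3)) ⊗ (x ⊕ (-8/3)) ⊗ (x ⊕ 0)
Answer: roots = -3 (mult 1), -8/3 (mult 3), 0 (mult 1)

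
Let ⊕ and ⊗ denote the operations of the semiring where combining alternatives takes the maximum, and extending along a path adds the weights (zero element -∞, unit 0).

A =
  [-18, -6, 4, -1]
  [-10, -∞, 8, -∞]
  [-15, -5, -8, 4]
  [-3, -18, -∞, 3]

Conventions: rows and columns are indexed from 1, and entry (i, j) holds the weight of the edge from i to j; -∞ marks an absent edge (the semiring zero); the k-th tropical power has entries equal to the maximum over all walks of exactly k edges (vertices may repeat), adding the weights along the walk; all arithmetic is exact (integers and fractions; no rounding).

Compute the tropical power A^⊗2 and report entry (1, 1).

A^⊗2:
  [-4, -1, 2, 8]
  [-7, 3, 0, 12]
  [1, -13, 3, 7]
  [0, -9, 1, 6]
Key observation: the optimum is the walk 1->4->1, with weight (-1) + (-3) = -4.
Optimal value attained by: walk 1->4->1.
Answer: (A^⊗2)[1][1] = -4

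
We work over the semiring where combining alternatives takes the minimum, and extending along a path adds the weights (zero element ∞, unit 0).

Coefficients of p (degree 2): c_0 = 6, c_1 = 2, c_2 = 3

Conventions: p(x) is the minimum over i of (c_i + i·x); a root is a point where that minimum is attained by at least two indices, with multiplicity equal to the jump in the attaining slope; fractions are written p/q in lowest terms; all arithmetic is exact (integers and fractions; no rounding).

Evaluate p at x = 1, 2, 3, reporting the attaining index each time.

p(1) = min(6+0·1=6, 2+1·1=3, 3+2·1=5) = 3 (attained by i=1)
p(2) = min(6+0·2=6, 2+1·2=4, 3+2·2=7) = 4 (attained by i=1)
p(3) = min(6+0·3=6, 2+1·3=5, 3+2·3=9) = 5 (attained by i=1)
Answer: p(1) = 3; p(2) = 4; p(3) = 5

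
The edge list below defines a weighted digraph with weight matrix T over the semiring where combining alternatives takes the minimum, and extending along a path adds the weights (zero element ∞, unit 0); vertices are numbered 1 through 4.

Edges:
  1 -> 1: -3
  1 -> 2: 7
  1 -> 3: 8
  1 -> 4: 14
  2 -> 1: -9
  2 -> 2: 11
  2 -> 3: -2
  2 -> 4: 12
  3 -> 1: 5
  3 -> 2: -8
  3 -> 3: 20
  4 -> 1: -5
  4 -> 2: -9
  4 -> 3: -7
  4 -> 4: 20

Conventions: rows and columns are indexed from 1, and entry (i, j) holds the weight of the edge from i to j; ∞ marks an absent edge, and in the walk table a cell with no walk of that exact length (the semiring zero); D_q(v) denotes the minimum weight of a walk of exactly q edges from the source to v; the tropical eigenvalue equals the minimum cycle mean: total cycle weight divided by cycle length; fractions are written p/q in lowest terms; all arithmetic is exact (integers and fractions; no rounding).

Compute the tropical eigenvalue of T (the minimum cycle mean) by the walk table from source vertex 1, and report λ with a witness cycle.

q=0: [0, ∞, ∞, ∞]
q=1: [-3, 7, 8, 14]
q=2: [-6, 0, 5, 11]
q=3: [-9, -3, -2, 8]
q=4: [-12, -10, -5, 5]
Optimal cycle mean attained by: cycle 2->3->2, total (-2) + (-8), length 2.
Answer: λ = -5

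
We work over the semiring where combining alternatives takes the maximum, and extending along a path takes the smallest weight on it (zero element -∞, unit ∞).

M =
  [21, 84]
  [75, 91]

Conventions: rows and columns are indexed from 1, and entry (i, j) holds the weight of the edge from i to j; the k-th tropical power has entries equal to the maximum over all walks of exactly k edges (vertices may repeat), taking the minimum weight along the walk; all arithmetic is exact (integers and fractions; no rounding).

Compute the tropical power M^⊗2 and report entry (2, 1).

M^⊗2:
  [75, 84]
  [75, 91]
Key observation: the optimum is the walk 2->2->1, with weight 91 min 75 = 75.
Optimal value attained by: walk 2->2->1.
Answer: (M^⊗2)[2][1] = 75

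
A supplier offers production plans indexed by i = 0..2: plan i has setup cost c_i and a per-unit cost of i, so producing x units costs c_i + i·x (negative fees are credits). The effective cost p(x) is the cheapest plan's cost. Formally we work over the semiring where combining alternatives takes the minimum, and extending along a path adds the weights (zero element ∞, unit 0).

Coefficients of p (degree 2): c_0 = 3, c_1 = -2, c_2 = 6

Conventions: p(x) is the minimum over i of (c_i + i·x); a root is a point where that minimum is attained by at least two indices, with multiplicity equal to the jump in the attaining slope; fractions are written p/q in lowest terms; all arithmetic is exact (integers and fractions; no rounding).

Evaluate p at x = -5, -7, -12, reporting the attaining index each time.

p(-5) = min(3+0·(-5)=3, -2+1·(-5)=-7, 6+2·(-5)=-4) = -7 (attained by i=1)
p(-7) = min(3+0·(-7)=3, -2+1·(-7)=-9, 6+2·(-7)=-8) = -9 (attained by i=1)
p(-12) = min(3+0·(-12)=3, -2+1·(-12)=-14, 6+2·(-12)=-18) = -18 (attained by i=2)
Answer: p(-5) = -7; p(-7) = -9; p(-12) = -18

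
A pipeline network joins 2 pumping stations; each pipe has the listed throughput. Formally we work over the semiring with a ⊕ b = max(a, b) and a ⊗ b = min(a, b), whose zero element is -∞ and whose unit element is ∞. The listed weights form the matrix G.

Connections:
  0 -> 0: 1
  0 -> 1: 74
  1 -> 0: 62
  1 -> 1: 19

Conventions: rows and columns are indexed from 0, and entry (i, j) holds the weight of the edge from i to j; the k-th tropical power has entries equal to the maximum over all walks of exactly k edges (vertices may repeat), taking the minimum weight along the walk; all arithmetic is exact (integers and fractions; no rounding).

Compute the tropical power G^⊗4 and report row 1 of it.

G^⊗2:
  [62, 19]
  [19, 62]
G^⊗3:
  [19, 62]
  [62, 19]
G^⊗4:
  [62, 19]
  [19, 62]
Answer: row 1 of G^⊗4 = [19, 62]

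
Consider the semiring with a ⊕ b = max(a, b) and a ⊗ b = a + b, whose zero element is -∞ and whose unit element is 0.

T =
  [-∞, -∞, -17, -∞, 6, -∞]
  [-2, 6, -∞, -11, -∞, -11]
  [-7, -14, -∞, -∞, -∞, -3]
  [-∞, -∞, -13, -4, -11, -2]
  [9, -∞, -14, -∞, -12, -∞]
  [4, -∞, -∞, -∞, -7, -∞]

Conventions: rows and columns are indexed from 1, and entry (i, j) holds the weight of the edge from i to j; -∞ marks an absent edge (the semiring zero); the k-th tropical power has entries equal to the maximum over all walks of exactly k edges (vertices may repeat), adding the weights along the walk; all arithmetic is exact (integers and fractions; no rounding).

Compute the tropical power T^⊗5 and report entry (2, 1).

T^⊗2:
  [15, -31, -8, -∞, -6, -20]
  [4, 12, -19, -5, 4, -5]
  [1, -8, -24, -25, -1, -25]
  [2, -27, -17, -8, -9, -6]
  [-3, -28, -8, -∞, 15, -17]
  [2, -∞, -13, -∞, 10, -∞]
T^⊗3:
  [3, -22, -2, -42, 21, -11]
  [13, 18, -10, 1, 10, 1]
  [8, -2, -15, -19, 7, -19]
  [0, -21, -15, -12, 8, -10]
  [24, -22, 1, -39, 3, -11]
  [19, -27, -4, -∞, 8, -16]
T^⊗4:
  [30, -16, 7, -33, 9, -5]
  [19, 24, -4, 7, 19, 7]
  [16, 4, -7, -13, 14, -13]
  [17, -15, -6, -16, 6, -14]
  [12, -13, 7, -33, 30, -2]
  [17, -18, 2, -38, 25, -7]
T^⊗5:
  [18, -7, 13, -27, 36, 4]
  [28, 30, 5, 13, 25, 13]
  [23, 10, 0, -7, 22, -7]
  [15, -9, 0, -20, 23, -9]
  [39, -7, 16, -24, 18, 4]
  [34, -12, 11, -29, 23, -1]
Key observation: the optimum is the walk 2->1->5->1->5->1, with weight (-2) + 6 + 9 + 6 + 9 = 28.
Optimal value attained by: walk 2->1->5->1->5->1.
Answer: (T^⊗5)[2][1] = 28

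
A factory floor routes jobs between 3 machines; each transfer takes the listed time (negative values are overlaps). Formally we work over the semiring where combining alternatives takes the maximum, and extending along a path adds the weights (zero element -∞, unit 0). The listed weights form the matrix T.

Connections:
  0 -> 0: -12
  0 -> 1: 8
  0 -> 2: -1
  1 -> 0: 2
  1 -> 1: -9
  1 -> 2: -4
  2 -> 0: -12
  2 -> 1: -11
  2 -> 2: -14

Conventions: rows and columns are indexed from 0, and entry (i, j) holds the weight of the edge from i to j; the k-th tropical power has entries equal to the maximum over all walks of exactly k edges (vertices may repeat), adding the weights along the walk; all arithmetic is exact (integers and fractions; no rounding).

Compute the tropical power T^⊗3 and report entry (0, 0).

T^⊗2:
  [10, -1, 4]
  [-7, 10, 1]
  [-9, -4, -13]
T^⊗3:
  [1, 18, 9]
  [12, 1, 6]
  [-2, -1, -8]
Key observation: the optimum is the walk 0->1->1->0, with weight 8 + (-9) + 2 = 1.
Optimal value attained by: walk 0->1->1->0.
Answer: (T^⊗3)[0][0] = 1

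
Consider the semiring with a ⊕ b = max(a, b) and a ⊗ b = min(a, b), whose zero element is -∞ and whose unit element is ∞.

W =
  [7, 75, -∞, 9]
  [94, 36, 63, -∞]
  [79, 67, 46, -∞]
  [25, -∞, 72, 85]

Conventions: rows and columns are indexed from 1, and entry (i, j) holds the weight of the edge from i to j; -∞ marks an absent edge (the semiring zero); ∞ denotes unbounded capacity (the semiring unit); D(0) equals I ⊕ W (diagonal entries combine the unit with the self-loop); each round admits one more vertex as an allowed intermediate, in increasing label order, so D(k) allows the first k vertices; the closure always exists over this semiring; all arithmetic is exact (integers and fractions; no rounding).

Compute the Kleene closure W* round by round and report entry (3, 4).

D(0):
  [∞, 75, -∞, 9]
  [94, ∞, 63, -∞]
  [79, 67, ∞, -∞]
  [25, -∞, 72, ∞]
D(1):
  [∞, 75, -∞, 9]
  [94, ∞, 63, 9]
  [79, 75, ∞, 9]
  [25, 25, 72, ∞]
D(2):
  [∞, 75, 63, 9]
  [94, ∞, 63, 9]
  [79, 75, ∞, 9]
  [25, 25, 72, ∞]
D(3):
  [∞, 75, 63, 9]
  [94, ∞, 63, 9]
  [79, 75, ∞, 9]
  [72, 72, 72, ∞]
D(4):
  [∞, 75, 63, 9]
  [94, ∞, 63, 9]
  [79, 75, ∞, 9]
  [72, 72, 72, ∞]
Answer: W*[3][4] = 9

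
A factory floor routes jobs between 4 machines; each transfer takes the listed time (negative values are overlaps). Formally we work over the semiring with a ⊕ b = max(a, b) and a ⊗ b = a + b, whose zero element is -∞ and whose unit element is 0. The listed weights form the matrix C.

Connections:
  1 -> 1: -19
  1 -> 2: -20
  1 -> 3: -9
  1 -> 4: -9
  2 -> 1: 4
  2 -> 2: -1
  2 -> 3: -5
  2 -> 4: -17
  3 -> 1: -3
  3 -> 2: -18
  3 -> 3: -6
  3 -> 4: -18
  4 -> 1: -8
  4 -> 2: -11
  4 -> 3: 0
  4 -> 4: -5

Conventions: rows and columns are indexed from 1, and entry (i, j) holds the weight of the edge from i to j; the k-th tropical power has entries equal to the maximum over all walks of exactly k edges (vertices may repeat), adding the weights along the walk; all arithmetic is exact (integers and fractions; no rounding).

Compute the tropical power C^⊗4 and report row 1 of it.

C^⊗2:
  [-12, -20, -9, -14]
  [3, -2, -5, -5]
  [-9, -19, -12, -12]
  [-3, -12, -5, -10]
C^⊗3:
  [-12, -21, -14, -19]
  [2, -3, -5, -6]
  [-15, -20, -12, -17]
  [-8, -13, -10, -12]
C^⊗4:
  [-17, -22, -19, -21]
  [1, -4, -6, -7]
  [-15, -21, -17, -22]
  [-9, -14, -12, -17]
Answer: row 1 of C^⊗4 = [-17, -22, -19, -21]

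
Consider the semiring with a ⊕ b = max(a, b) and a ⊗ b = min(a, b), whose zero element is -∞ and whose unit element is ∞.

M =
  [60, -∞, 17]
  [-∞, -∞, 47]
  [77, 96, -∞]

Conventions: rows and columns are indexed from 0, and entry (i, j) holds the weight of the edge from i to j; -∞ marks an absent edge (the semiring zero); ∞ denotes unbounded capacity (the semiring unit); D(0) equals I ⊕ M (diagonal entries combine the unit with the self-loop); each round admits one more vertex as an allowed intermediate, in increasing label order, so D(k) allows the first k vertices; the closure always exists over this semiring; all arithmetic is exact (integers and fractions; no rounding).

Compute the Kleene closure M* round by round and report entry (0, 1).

D(0):
  [∞, -∞, 17]
  [-∞, ∞, 47]
  [77, 96, ∞]
D(1):
  [∞, -∞, 17]
  [-∞, ∞, 47]
  [77, 96, ∞]
D(2):
  [∞, -∞, 17]
  [-∞, ∞, 47]
  [77, 96, ∞]
D(3):
  [∞, 17, 17]
  [47, ∞, 47]
  [77, 96, ∞]
Answer: M*[0][1] = 17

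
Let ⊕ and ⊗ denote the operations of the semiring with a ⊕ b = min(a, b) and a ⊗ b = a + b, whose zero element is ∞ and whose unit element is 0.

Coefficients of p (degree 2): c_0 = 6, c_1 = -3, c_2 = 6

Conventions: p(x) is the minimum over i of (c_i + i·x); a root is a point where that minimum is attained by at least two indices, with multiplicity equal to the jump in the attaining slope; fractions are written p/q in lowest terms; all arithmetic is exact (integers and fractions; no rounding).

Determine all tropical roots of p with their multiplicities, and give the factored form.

hull edge (i=0, c=6) to (i=1, c=-3): slope -9, span 1
hull edge (i=1, c=-3) to (i=2, c=6): slope 9, span 1
Factored form: p(x) = 6 ⊗ (x ⊕ (-9)) ⊗ (x ⊕ 9)
Answer: roots = -9 (mult 1), 9 (mult 1)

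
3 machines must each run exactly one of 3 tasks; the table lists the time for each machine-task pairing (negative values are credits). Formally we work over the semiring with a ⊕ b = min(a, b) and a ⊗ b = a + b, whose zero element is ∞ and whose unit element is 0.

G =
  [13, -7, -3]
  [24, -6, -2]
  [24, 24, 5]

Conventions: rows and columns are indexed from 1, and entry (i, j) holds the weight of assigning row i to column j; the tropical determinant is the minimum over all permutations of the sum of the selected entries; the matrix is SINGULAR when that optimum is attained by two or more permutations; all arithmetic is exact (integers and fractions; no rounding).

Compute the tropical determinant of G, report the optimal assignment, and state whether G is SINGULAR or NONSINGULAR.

σ = (1, 2, 3): 13 + (-6) + 5 = 12
σ = (1, 3, 2): 13 + (-2) + 24 = 35
σ = (2, 1, 3): (-7) + 24 + 5 = 22
σ = (2, 3, 1): (-7) + (-2) + 24 = 15
σ = (3, 1, 2): (-3) + 24 + 24 = 45
σ = (3, 2, 1): (-3) + (-6) + 24 = 15
Optimal value attained by: σ = (1, 2, 3).
Answer: det⊕(G) = 12; verdict: NONSINGULAR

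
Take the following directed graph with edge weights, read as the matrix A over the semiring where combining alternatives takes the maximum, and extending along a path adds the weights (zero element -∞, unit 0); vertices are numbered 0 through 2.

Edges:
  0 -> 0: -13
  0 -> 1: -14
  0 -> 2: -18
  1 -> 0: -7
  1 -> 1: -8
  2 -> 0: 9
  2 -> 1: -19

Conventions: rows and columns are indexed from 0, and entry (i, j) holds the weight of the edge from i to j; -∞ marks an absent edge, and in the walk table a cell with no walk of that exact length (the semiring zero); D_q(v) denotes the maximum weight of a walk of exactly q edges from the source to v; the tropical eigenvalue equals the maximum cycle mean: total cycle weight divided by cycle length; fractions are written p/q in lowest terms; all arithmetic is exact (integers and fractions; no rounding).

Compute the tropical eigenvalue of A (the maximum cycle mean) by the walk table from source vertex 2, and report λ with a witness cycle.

q=0: [-∞, -∞, 0]
q=1: [9, -19, -∞]
q=2: [-4, -5, -9]
q=3: [0, -13, -22]
Optimal cycle mean attained by: cycle 0->2->0, total (-18) + 9, length 2.
Answer: λ = -9/2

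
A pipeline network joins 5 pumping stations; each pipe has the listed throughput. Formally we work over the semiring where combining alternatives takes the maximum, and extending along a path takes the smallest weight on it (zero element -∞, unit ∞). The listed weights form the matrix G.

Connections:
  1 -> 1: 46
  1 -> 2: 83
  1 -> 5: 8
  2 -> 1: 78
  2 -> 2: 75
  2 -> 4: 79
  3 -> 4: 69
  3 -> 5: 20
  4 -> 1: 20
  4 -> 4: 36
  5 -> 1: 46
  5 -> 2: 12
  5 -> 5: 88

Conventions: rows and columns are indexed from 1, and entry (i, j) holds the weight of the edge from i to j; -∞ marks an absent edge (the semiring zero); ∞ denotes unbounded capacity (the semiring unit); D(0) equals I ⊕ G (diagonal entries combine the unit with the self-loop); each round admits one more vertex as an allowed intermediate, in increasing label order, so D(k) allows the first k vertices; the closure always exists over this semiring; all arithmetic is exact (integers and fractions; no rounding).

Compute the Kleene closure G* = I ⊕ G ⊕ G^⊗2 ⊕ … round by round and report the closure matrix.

D(0):
  [∞, 83, -∞, -∞, 8]
  [78, ∞, -∞, 79, -∞]
  [-∞, -∞, ∞, 69, 20]
  [20, -∞, -∞, ∞, -∞]
  [46, 12, -∞, -∞, ∞]
D(1):
  [∞, 83, -∞, -∞, 8]
  [78, ∞, -∞, 79, 8]
  [-∞, -∞, ∞, 69, 20]
  [20, 20, -∞, ∞, 8]
  [46, 46, -∞, -∞, ∞]
D(2):
  [∞, 83, -∞, 79, 8]
  [78, ∞, -∞, 79, 8]
  [-∞, -∞, ∞, 69, 20]
  [20, 20, -∞, ∞, 8]
  [46, 46, -∞, 46, ∞]
D(3):
  [∞, 83, -∞, 79, 8]
  [78, ∞, -∞, 79, 8]
  [-∞, -∞, ∞, 69, 20]
  [20, 20, -∞, ∞, 8]
  [46, 46, -∞, 46, ∞]
D(4):
  [∞, 83, -∞, 79, 8]
  [78, ∞, -∞, 79, 8]
  [20, 20, ∞, 69, 20]
  [20, 20, -∞, ∞, 8]
  [46, 46, -∞, 46, ∞]
D(5):
  [∞, 83, -∞, 79, 8]
  [78, ∞, -∞, 79, 8]
  [20, 20, ∞, 69, 20]
  [20, 20, -∞, ∞, 8]
  [46, 46, -∞, 46, ∞]
Answer: G* = [[∞, 83, -∞, 79, 8], [78, ∞, -∞, 79, 8], [20, 20, ∞, 69, 20], [20, 20, -∞, ∞, 8], [46, 46, -∞, 46, ∞]]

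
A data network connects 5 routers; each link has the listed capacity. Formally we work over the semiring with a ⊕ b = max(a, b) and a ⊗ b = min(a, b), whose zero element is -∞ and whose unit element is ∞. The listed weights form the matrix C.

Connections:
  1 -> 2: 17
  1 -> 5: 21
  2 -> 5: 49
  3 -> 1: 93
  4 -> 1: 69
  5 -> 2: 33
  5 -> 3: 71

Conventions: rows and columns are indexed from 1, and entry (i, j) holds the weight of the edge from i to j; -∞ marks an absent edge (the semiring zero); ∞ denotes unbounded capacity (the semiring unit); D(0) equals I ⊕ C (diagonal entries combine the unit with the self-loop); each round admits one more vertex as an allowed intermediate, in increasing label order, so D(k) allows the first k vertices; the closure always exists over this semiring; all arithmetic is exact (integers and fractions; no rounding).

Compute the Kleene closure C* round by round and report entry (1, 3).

D(0):
  [∞, 17, -∞, -∞, 21]
  [-∞, ∞, -∞, -∞, 49]
  [93, -∞, ∞, -∞, -∞]
  [69, -∞, -∞, ∞, -∞]
  [-∞, 33, 71, -∞, ∞]
D(1):
  [∞, 17, -∞, -∞, 21]
  [-∞, ∞, -∞, -∞, 49]
  [93, 17, ∞, -∞, 21]
  [69, 17, -∞, ∞, 21]
  [-∞, 33, 71, -∞, ∞]
D(2):
  [∞, 17, -∞, -∞, 21]
  [-∞, ∞, -∞, -∞, 49]
  [93, 17, ∞, -∞, 21]
  [69, 17, -∞, ∞, 21]
  [-∞, 33, 71, -∞, ∞]
D(3):
  [∞, 17, -∞, -∞, 21]
  [-∞, ∞, -∞, -∞, 49]
  [93, 17, ∞, -∞, 21]
  [69, 17, -∞, ∞, 21]
  [71, 33, 71, -∞, ∞]
D(4):
  [∞, 17, -∞, -∞, 21]
  [-∞, ∞, -∞, -∞, 49]
  [93, 17, ∞, -∞, 21]
  [69, 17, -∞, ∞, 21]
  [71, 33, 71, -∞, ∞]
D(5):
  [∞, 21, 21, -∞, 21]
  [49, ∞, 49, -∞, 49]
  [93, 21, ∞, -∞, 21]
  [69, 21, 21, ∞, 21]
  [71, 33, 71, -∞, ∞]
Answer: C*[1][3] = 21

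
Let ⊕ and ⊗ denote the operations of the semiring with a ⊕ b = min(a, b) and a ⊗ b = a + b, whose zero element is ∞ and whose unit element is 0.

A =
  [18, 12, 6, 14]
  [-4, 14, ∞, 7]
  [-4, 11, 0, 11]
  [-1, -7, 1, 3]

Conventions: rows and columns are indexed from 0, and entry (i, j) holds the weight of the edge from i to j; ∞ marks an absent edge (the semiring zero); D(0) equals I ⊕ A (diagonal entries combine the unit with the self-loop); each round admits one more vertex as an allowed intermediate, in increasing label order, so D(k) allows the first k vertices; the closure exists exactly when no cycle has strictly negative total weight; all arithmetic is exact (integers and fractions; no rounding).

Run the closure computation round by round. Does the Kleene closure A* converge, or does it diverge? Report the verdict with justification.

D(0):
  [0, 12, 6, 14]
  [-4, 0, ∞, 7]
  [-4, 11, 0, 11]
  [-1, -7, 1, 0]
D(1):
  [0, 12, 6, 14]
  [-4, 0, 2, 7]
  [-4, 8, 0, 10]
  [-1, -7, 1, 0]
D(2):
  [0, 12, 6, 14]
  [-4, 0, 2, 7]
  [-4, 8, 0, 10]
  [-11, -7, -5, 0]
D(3):
  [0, 12, 6, 14]
  [-4, 0, 2, 7]
  [-4, 8, 0, 10]
  [-11, -7, -5, 0]
D(4):
  [0, 7, 6, 14]
  [-4, 0, 2, 7]
  [-4, 3, 0, 10]
  [-11, -7, -5, 0]
Key observation: every diagonal entry stays at the unit through all rounds, so no improving cycle exists.
Answer: CONVERGES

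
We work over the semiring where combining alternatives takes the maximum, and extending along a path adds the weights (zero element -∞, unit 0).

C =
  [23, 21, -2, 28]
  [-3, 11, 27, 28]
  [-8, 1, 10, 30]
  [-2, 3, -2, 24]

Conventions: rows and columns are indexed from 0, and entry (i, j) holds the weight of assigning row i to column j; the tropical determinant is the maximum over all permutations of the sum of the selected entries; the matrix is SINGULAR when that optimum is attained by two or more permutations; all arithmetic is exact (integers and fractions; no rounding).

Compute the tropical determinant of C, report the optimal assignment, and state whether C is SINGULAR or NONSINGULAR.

σ = (0, 1, 2, 3): 23 + 11 + 10 + 24 = 68
σ = (0, 1, 3, 2): 23 + 11 + 30 + (-2) = 62
σ = (0, 2, 1, 3): 23 + 27 + 1 + 24 = 75
σ = (0, 2, 3, 1): 23 + 27 + 30 + 3 = 83
σ = (0, 3, 1, 2): 23 + 28 + 1 + (-2) = 50
σ = (0, 3, 2, 1): 23 + 28 + 10 + 3 = 64
σ = (1, 0, 2, 3): 21 + (-3) + 10 + 24 = 52
σ = (1, 0, 3, 2): 21 + (-3) + 30 + (-2) = 46
σ = (1, 2, 0, 3): 21 + 27 + (-8) + 24 = 64
σ = (1, 2, 3, 0): 21 + 27 + 30 + (-2) = 76
σ = (1, 3, 0, 2): 21 + 28 + (-8) + (-2) = 39
σ = (1, 3, 2, 0): 21 + 28 + 10 + (-2) = 57
σ = (2, 0, 1, 3): (-2) + (-3) + 1 + 24 = 20
σ = (2, 0, 3, 1): (-2) + (-3) + 30 + 3 = 28
σ = (2, 1, 0, 3): (-2) + 11 + (-8) + 24 = 25
σ = (2, 1, 3, 0): (-2) + 11 + 30 + (-2) = 37
σ = (2, 3, 0, 1): (-2) + 28 + (-8) + 3 = 21
σ = (2, 3, 1, 0): (-2) + 28 + 1 + (-2) = 25
σ = (3, 0, 1, 2): 28 + (-3) + 1 + (-2) = 24
σ = (3, 0, 2, 1): 28 + (-3) + 10 + 3 = 38
σ = (3, 1, 0, 2): 28 + 11 + (-8) + (-2) = 29
σ = (3, 1, 2, 0): 28 + 11 + 10 + (-2) = 47
σ = (3, 2, 0, 1): 28 + 27 + (-8) + 3 = 50
σ = (3, 2, 1, 0): 28 + 27 + 1 + (-2) = 54
Optimal value attained by: σ = (0, 2, 3, 1).
Answer: det⊕(C) = 83; verdict: NONSINGULAR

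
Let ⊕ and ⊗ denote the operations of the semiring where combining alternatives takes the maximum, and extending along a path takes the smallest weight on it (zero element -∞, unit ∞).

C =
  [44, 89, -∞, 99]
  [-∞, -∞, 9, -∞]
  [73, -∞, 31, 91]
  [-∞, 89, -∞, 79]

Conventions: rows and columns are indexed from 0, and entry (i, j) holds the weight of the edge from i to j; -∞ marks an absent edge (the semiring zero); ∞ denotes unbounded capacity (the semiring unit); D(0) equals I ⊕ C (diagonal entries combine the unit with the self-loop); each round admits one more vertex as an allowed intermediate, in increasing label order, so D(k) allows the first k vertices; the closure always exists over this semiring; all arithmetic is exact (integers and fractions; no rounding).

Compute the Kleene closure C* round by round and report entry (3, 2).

D(0):
  [∞, 89, -∞, 99]
  [-∞, ∞, 9, -∞]
  [73, -∞, ∞, 91]
  [-∞, 89, -∞, ∞]
D(1):
  [∞, 89, -∞, 99]
  [-∞, ∞, 9, -∞]
  [73, 73, ∞, 91]
  [-∞, 89, -∞, ∞]
D(2):
  [∞, 89, 9, 99]
  [-∞, ∞, 9, -∞]
  [73, 73, ∞, 91]
  [-∞, 89, 9, ∞]
D(3):
  [∞, 89, 9, 99]
  [9, ∞, 9, 9]
  [73, 73, ∞, 91]
  [9, 89, 9, ∞]
D(4):
  [∞, 89, 9, 99]
  [9, ∞, 9, 9]
  [73, 89, ∞, 91]
  [9, 89, 9, ∞]
Answer: C*[3][2] = 9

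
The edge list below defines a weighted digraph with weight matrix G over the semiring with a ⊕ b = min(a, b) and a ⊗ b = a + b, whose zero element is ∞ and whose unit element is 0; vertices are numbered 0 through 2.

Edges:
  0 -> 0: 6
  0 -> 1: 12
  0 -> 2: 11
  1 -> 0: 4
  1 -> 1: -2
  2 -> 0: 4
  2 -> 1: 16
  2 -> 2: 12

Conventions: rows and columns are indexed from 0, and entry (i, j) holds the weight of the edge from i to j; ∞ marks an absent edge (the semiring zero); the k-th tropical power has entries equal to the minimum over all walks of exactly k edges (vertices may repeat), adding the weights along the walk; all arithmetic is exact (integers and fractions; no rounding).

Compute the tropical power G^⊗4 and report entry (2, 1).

G^⊗2:
  [12, 10, 17]
  [2, -4, 15]
  [10, 14, 15]
G^⊗3:
  [14, 8, 23]
  [0, -6, 13]
  [16, 12, 21]
G^⊗4:
  [12, 6, 25]
  [-2, -8, 11]
  [16, 10, 27]
Key observation: the optimum is the walk 2->1->1->1->1, with weight 16 + (-2) + (-2) + (-2) = 10.
Optimal value attained by: walk 2->1->1->1->1.
Answer: (G^⊗4)[2][1] = 10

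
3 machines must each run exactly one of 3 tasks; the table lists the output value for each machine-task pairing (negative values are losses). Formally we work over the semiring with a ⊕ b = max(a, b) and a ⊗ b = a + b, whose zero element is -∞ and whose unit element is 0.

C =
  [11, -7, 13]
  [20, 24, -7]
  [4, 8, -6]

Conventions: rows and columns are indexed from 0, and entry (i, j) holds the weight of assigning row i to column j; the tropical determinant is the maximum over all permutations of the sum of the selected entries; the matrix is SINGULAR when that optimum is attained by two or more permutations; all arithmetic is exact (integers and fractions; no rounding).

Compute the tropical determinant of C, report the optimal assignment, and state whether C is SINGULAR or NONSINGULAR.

σ = (0, 1, 2): 11 + 24 + (-6) = 29
σ = (0, 2, 1): 11 + (-7) + 8 = 12
σ = (1, 0, 2): (-7) + 20 + (-6) = 7
σ = (1, 2, 0): (-7) + (-7) + 4 = -10
σ = (2, 0, 1): 13 + 20 + 8 = 41
σ = (2, 1, 0): 13 + 24 + 4 = 41
Optimal value attained by: σ = (2, 0, 1).
Answer: det⊕(C) = 41; verdict: SINGULAR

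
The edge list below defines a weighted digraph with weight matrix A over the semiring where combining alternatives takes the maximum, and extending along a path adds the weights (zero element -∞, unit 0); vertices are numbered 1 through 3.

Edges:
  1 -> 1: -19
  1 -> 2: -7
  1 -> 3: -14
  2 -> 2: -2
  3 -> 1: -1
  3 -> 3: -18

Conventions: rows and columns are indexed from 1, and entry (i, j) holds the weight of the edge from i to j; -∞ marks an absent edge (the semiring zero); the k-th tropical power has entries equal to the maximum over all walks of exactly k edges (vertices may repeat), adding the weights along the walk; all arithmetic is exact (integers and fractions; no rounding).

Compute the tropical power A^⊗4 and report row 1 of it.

A^⊗2:
  [-15, -9, -32]
  [-∞, -4, -∞]
  [-19, -8, -15]
A^⊗3:
  [-33, -11, -29]
  [-∞, -6, -∞]
  [-16, -10, -33]
A^⊗4:
  [-30, -13, -47]
  [-∞, -8, -∞]
  [-34, -12, -30]
Answer: row 1 of A^⊗4 = [-30, -13, -47]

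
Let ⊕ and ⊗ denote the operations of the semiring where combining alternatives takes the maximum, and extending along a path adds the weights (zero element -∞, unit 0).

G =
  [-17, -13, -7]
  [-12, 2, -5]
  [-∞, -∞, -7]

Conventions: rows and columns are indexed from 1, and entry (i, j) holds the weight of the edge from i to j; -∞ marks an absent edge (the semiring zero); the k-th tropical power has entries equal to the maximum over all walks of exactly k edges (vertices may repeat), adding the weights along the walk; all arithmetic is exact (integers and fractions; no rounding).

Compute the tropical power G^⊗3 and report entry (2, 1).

G^⊗2:
  [-25, -11, -14]
  [-10, 4, -3]
  [-∞, -∞, -14]
G^⊗3:
  [-23, -9, -16]
  [-8, 6, -1]
  [-∞, -∞, -21]
Key observation: the optimum is the walk 2->2->2->1, with weight 2 + 2 + (-12) = -8.
Optimal value attained by: walk 2->2->2->1.
Answer: (G^⊗3)[2][1] = -8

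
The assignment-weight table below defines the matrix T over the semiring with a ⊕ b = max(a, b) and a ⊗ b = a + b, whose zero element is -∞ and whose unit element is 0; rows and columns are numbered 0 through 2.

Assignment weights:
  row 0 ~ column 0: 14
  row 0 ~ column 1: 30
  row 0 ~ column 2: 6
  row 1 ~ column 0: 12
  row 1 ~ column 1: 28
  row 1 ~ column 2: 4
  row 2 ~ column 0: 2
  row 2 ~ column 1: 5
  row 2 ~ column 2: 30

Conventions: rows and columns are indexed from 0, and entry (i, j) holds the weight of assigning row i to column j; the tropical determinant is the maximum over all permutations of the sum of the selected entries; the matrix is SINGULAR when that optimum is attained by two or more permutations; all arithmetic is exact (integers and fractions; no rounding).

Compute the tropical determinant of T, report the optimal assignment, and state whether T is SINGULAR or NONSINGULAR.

σ = (0, 1, 2): 14 + 28 + 30 = 72
σ = (0, 2, 1): 14 + 4 + 5 = 23
σ = (1, 0, 2): 30 + 12 + 30 = 72
σ = (1, 2, 0): 30 + 4 + 2 = 36
σ = (2, 0, 1): 6 + 12 + 5 = 23
σ = (2, 1, 0): 6 + 28 + 2 = 36
Optimal value attained by: σ = (0, 1, 2).
Answer: det⊕(T) = 72; verdict: SINGULAR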